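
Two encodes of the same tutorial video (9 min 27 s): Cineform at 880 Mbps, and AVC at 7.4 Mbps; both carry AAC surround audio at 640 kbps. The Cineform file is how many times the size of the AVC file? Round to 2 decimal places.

109.53

9 min 27 s = 567 s
Audio: 640 kbps = 0.640 Mbps.
Cineform: 880.640 Mbps × 567 s = 499322.9 Mb = 62.415 GB.
AVC: 8.040 Mbps × 567 s = 4558.7 Mb = 0.570 GB.
Ratio: 62.415 / 0.570 = 109.532.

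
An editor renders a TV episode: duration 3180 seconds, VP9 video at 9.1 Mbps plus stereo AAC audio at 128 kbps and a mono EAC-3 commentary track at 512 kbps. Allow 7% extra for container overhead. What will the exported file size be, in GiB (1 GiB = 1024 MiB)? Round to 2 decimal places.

3.86 GiB

Audio total: 128 + 512 = 640 kbps = 0.640 Mbps.
Total bitrate: 9.1 + 0.640 = 9.740 Mbps.
Stream data: 9.740 Mbps × 3180 s = 30973.2 Mb.
With 7% container overhead: ×1.07.
33,141 Mb = 4,142,665,500 bytes ÷ 1,073,741,824 = 3.858 GiB.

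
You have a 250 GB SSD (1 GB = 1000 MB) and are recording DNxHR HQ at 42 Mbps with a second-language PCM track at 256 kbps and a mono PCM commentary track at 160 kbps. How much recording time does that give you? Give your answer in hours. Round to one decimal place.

13.1 hours

Audio total: 256 + 160 = 416 kbps = 0.416 Mbps.
Total bitrate: 42 + 0.416 = 42.416 Mbps.
Capacity: 250 GB = 2,000,000 Mb.
Recording time: 2,000,000 / 42.416 = 47,152 s ≈ 13.1 hours.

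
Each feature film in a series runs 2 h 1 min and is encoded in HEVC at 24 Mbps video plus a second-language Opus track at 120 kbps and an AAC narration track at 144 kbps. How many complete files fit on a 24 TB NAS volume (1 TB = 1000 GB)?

1089

2 h 1 min = 121 min = 7260 s
Audio total: 120 + 144 = 264 kbps = 0.264 Mbps.
Total bitrate: 24.264 Mbps.
Per item: 24.264 Mbps × 7260 s = 176,157 Mb = 22,020 MB.
Capacity: 24 TB = 192,000,000 Mb; 1089.94 items → 1089 complete.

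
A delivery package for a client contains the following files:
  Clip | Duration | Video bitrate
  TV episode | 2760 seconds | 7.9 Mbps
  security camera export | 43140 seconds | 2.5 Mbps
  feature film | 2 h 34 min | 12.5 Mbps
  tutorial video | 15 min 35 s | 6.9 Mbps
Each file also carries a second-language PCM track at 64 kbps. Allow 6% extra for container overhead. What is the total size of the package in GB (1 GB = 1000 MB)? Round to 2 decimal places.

Audio: 64 kbps = 0.064 Mbps.
TV episode: 7.964 Mbps × 2760 s × 1.06 = 23299.5 Mb
security camera export: 2.564 Mbps × 43140 s × 1.06 = 117247.6 Mb
feature film: 12.564 Mbps × 9240 s × 1.06 = 123056.8 Mb
tutorial video: 6.964 Mbps × 935 s × 1.06 = 6902.0 Mb
Total: 270506.0 Mb = 33813.2 MB.
= 33.81 GB.

33.81 GB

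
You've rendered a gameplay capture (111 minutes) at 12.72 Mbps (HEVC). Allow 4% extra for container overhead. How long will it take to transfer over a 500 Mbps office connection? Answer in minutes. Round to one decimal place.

2.9 minutes

111 min = 6660 s
File: 12.720 Mbps × 6660 s = 84715.2 Mb.
With 4% container overhead: ×1.04. → 88103.8 Mb.
At 500 Mbps: 88103.8 / 500 = 176.2 s ≈ 2.94 minutes.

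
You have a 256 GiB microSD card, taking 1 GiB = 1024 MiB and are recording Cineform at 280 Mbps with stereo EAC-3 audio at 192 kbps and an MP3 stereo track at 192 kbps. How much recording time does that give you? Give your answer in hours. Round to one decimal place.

2.2 hours

Audio total: 192 + 192 = 384 kbps = 0.384 Mbps.
Total bitrate: 280 + 0.384 = 280.384 Mbps.
Capacity: 256 GiB = 2,199,023 Mb.
Recording time: 2,199,023 / 280.384 = 7,843 s ≈ 2.18 hours.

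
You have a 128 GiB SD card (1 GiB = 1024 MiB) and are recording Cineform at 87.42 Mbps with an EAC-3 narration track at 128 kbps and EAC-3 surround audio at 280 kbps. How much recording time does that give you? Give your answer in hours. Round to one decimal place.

3.5 hours

Audio total: 128 + 280 = 408 kbps = 0.408 Mbps.
Total bitrate: 87.42 + 0.408 = 87.828 Mbps.
Capacity: 128 GiB = 1,099,512 Mb.
Recording time: 1,099,512 / 87.828 = 12,519 s ≈ 3.48 hours.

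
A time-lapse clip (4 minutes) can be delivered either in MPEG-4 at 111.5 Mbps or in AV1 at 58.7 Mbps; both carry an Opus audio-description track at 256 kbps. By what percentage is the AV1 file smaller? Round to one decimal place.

47.2%

4 min = 240 s
Audio: 256 kbps = 0.256 Mbps.
MPEG-4: 111.756 Mbps × 240 s = 26821.4 Mb = 3.122 GiB.
AV1: 58.956 Mbps × 240 s = 14149.4 Mb = 1.647 GiB.
Reduction: (1 − 1.647/3.122) × 100 = 47.25%.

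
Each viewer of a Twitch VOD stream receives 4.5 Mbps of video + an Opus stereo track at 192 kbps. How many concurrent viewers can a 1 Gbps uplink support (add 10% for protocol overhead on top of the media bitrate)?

193

Audio: 192 kbps = 0.192 Mbps.
Per-viewer media rate: 4.692 Mbps.
On the wire with 10% overhead: 5.161 Mbps.
1 Gbps = 1,000 Mbps; 1,000 / 5.161 = 193.75 → 193 viewers.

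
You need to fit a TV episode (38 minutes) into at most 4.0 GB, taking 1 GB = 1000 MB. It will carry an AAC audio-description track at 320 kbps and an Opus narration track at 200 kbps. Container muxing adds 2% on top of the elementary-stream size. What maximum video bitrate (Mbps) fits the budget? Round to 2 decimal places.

Budget: 4.0 GB = 32000.0 Mb.
Stream payload after overhead: 32000.0 / 1.02 = 31372.5 Mb.
38 min = 2280 s
Total bitrate budget: 31372.5 Mb / 2280 s = 13.760 Mbps.
Audio total: 320 + 200 = 520 kbps = 0.520 Mbps.
Video: 13.760 − 0.520 = 13.240 Mbps.

13.24 Mbps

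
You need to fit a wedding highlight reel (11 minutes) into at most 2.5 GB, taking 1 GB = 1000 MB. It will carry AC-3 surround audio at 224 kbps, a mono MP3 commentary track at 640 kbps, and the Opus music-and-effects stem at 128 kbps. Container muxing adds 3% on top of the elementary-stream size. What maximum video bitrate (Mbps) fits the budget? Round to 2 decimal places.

Budget: 2.5 GB = 20000.0 Mb.
Stream payload after overhead: 20000.0 / 1.03 = 19417.5 Mb.
11 min = 660 s
Total bitrate budget: 19417.5 Mb / 660 s = 29.420 Mbps.
Audio total: 224 + 640 + 128 = 992 kbps = 0.992 Mbps.
Video: 29.420 − 0.992 = 28.428 Mbps.

28.43 Mbps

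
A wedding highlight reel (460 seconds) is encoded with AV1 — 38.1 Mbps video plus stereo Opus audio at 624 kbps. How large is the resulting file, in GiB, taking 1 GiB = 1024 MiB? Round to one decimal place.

Audio: 624 kbps = 0.624 Mbps.
Total bitrate: 38.1 + 0.624 = 38.724 Mbps.
Stream data: 38.724 Mbps × 460 s = 17813.0 Mb.
17,813 Mb = 2,226,630,000 bytes ÷ 1,073,741,824 = 2.074 GiB.

2.1 GiB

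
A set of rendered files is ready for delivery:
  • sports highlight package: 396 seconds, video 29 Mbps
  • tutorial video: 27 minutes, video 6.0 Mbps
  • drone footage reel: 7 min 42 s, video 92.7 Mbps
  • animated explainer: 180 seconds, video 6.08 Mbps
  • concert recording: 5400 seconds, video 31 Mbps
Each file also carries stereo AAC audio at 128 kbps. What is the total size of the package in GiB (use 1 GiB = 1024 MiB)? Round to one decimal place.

Audio: 128 kbps = 0.128 Mbps.
sports highlight package: 29.128 Mbps × 396 s = 11534.7 Mb
tutorial video: 6.128 Mbps × 1620 s = 9927.4 Mb
drone footage reel: 92.828 Mbps × 462 s = 42886.5 Mb
animated explainer: 6.208 Mbps × 180 s = 1117.4 Mb
concert recording: 31.128 Mbps × 5400 s = 168091.2 Mb
Total: 233557.2 Mb = 29194.7 MB.
= 27.19 GiB.

27.2 GiB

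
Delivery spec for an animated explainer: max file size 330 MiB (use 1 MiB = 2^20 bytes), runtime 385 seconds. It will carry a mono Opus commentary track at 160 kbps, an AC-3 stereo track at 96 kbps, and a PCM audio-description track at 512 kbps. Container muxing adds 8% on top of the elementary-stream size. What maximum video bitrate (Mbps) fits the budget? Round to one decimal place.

Budget: 330 MiB = 2768.2 Mb.
Stream payload after overhead: 2768.2 / 1.08 = 2563.2 Mb.
Total bitrate budget: 2563.2 Mb / 385 s = 6.658 Mbps.
Audio total: 160 + 96 + 512 = 768 kbps = 0.768 Mbps.
Video: 6.658 − 0.768 = 5.890 Mbps.

5.9 Mbps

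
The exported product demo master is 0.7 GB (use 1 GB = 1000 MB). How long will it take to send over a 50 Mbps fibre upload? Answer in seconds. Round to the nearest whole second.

112 seconds

File: 0.7 GB = 5600.0 Mb.
At 50 Mbps: 5600.0 / 50 = 112.0 s ≈ 112 seconds.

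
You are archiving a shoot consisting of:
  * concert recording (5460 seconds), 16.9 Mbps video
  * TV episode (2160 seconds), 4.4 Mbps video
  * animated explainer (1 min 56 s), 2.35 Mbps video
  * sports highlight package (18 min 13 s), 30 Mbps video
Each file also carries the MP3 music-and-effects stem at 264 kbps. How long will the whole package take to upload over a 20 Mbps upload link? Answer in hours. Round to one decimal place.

1.9 hours

Audio: 264 kbps = 0.264 Mbps.
concert recording: 17.164 Mbps × 5460 s = 93715.4 Mb
TV episode: 4.664 Mbps × 2160 s = 10074.2 Mb
animated explainer: 2.614 Mbps × 116 s = 303.2 Mb
sports highlight package: 30.264 Mbps × 1093 s = 33078.6 Mb
Total: 137171.5 Mb = 17146.4 MB.
At 20 Mbps: 137171.5 / 20 = 6859 s ≈ 1.91 hours.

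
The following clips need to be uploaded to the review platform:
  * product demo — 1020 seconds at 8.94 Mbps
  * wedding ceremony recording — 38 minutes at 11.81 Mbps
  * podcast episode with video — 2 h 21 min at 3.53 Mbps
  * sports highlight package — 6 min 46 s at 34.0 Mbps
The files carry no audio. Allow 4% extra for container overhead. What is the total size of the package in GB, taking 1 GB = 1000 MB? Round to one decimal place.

product demo: 8.940 Mbps × 1020 s × 1.04 = 9483.6 Mb
wedding ceremony recording: 11.810 Mbps × 2280 s × 1.04 = 28003.9 Mb
podcast episode with video: 3.530 Mbps × 8460 s × 1.04 = 31058.4 Mb
sports highlight package: 34.000 Mbps × 406 s × 1.04 = 14356.2 Mb
Total: 82901.9 Mb = 10362.7 MB.
= 10.36 GB.

10.4 GB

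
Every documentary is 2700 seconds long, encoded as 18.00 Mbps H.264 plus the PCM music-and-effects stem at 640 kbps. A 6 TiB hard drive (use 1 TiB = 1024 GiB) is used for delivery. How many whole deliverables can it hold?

Audio: 640 kbps = 0.640 Mbps.
Total bitrate: 18.640 Mbps.
Per item: 18.640 Mbps × 2700 s = 50,328 Mb = 6,291 MB.
Capacity: 6 TiB = 52,776,558 Mb; 1048.65 items → 1048 complete.

1048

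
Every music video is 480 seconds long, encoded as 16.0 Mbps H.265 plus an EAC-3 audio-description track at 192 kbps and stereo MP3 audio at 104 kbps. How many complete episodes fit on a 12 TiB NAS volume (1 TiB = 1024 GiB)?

Audio total: 192 + 104 = 296 kbps = 0.296 Mbps.
Total bitrate: 16.296 Mbps.
Per item: 16.296 Mbps × 480 s = 7,822 Mb = 977.8 MB.
Capacity: 12 TiB = 105,553,116 Mb; 13494.25 items → 13494 complete.

13494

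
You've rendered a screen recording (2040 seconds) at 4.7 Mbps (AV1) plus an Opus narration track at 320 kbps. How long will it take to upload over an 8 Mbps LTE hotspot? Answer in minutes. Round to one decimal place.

Audio: 320 kbps = 0.320 Mbps.
Total bitrate: 5.020 Mbps.
File: 5.020 Mbps × 2040 s = 10240.8 Mb.
At 8 Mbps: 10240.8 / 8 = 1280.1 s ≈ 21.3 minutes.

21.3 minutes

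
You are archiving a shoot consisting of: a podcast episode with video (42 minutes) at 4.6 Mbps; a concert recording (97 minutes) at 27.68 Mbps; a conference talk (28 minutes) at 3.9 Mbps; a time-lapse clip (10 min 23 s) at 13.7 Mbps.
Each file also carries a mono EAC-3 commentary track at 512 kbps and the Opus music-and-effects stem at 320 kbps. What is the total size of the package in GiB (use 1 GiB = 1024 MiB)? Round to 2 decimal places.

22.89 GiB

Audio total: 512 + 320 = 832 kbps = 0.832 Mbps.
podcast episode with video: 5.432 Mbps × 2520 s = 13688.6 Mb
concert recording: 28.512 Mbps × 5820 s = 165939.8 Mb
conference talk: 4.732 Mbps × 1680 s = 7949.8 Mb
time-lapse clip: 14.532 Mbps × 623 s = 9053.4 Mb
Total: 196631.7 Mb = 24579.0 MB.
= 22.89 GiB.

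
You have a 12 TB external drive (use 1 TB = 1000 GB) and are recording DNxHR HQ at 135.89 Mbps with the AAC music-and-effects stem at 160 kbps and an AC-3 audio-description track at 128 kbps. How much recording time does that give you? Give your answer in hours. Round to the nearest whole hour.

196 hours

Audio total: 160 + 128 = 288 kbps = 0.288 Mbps.
Total bitrate: 135.89 + 0.288 = 136.178 Mbps.
Capacity: 12 TB = 96,000,000 Mb.
Recording time: 96,000,000 / 136.178 = 704,960 s ≈ 196 hours.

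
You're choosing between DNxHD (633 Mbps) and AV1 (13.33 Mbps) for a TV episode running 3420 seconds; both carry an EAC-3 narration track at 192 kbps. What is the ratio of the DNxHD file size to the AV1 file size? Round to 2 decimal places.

Audio: 192 kbps = 0.192 Mbps.
DNxHD: 633.192 Mbps × 3420 s = 2165516.6 Mb = 252.099 GiB.
AV1: 13.522 Mbps × 3420 s = 46245.2 Mb = 5.384 GiB.
Ratio: 252.099 / 5.384 = 46.827.

46.83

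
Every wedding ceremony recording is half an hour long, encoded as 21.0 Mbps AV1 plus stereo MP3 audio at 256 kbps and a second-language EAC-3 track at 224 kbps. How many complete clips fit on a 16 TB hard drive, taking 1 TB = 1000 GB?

30 min = 1800 s
Audio total: 256 + 224 = 480 kbps = 0.480 Mbps.
Total bitrate: 21.480 Mbps.
Per item: 21.480 Mbps × 1800 s = 38,664 Mb = 4,833 MB.
Capacity: 16 TB = 128,000,000 Mb; 3310.57 items → 3310 complete.

3310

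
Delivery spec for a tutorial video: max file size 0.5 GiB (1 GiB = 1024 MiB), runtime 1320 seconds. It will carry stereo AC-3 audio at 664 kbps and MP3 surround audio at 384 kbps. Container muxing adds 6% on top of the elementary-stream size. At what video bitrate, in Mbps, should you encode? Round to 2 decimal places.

2.02 Mbps

Budget: 0.5 GiB = 4295.0 Mb.
Stream payload after overhead: 4295.0 / 1.06 = 4051.9 Mb.
Total bitrate budget: 4051.9 Mb / 1320 s = 3.070 Mbps.
Audio total: 664 + 384 = 1048 kbps = 1.048 Mbps.
Video: 3.070 − 1.048 = 2.022 Mbps.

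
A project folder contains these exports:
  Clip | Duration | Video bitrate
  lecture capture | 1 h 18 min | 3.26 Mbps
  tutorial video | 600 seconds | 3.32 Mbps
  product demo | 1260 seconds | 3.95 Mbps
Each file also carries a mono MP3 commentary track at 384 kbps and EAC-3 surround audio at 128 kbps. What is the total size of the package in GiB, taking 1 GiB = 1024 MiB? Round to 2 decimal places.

2.98 GiB

Audio total: 384 + 128 = 512 kbps = 0.512 Mbps.
lecture capture: 3.772 Mbps × 4680 s = 17653.0 Mb
tutorial video: 3.832 Mbps × 600 s = 2299.2 Mb
product demo: 4.462 Mbps × 1260 s = 5622.1 Mb
Total: 25574.3 Mb = 3196.8 MB.
= 2.977 GiB.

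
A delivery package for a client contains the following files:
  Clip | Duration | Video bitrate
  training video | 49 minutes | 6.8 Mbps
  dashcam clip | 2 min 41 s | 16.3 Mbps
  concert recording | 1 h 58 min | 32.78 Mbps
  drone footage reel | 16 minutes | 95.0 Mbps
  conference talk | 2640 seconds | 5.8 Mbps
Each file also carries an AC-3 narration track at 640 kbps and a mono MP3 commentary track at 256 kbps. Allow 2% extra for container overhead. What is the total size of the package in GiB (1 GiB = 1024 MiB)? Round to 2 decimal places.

Audio total: 640 + 256 = 896 kbps = 0.896 Mbps.
training video: 7.696 Mbps × 2940 s × 1.02 = 23078.8 Mb
dashcam clip: 17.196 Mbps × 161 s × 1.02 = 2823.9 Mb
concert recording: 33.676 Mbps × 7080 s × 1.02 = 243194.6 Mb
drone footage reel: 95.896 Mbps × 960 s × 1.02 = 93901.4 Mb
conference talk: 6.696 Mbps × 2640 s × 1.02 = 18031.0 Mb
Total: 381029.6 Mb = 47628.7 MB.
= 44.36 GiB.

44.36 GiB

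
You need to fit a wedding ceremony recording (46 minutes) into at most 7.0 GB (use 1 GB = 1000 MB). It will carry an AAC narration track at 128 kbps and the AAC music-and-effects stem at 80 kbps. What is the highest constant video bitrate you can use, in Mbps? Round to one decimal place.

20.1 Mbps

Budget: 7.0 GB = 56000.0 Mb.
46 min = 2760 s
Total bitrate budget: 56000.0 Mb / 2760 s = 20.290 Mbps.
Audio total: 128 + 80 = 208 kbps = 0.208 Mbps.
Video: 20.290 − 0.208 = 20.082 Mbps.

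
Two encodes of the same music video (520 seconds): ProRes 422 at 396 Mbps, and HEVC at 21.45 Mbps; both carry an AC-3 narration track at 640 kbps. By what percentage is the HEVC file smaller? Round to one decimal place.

Audio: 640 kbps = 0.640 Mbps.
ProRes 422: 396.640 Mbps × 520 s = 206252.8 Mb = 24.011 GiB.
HEVC: 22.090 Mbps × 520 s = 11486.8 Mb = 1.337 GiB.
Reduction: (1 − 1.337/24.011) × 100 = 94.43%.

94.4%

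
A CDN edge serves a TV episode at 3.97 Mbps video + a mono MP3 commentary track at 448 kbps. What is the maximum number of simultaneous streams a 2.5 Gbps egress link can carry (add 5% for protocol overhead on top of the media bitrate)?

538

Audio: 448 kbps = 0.448 Mbps.
Per-viewer media rate: 4.418 Mbps.
On the wire with 5% overhead: 4.639 Mbps.
2.5 Gbps = 2,500 Mbps; 2,500 / 4.639 = 538.92 → 538 viewers.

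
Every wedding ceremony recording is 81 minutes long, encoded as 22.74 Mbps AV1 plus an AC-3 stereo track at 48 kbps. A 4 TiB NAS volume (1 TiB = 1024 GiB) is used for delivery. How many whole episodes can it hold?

81 min = 4860 s
Audio: 48 kbps = 0.048 Mbps.
Total bitrate: 22.788 Mbps.
Per item: 22.788 Mbps × 4860 s = 110,750 Mb = 13,844 MB.
Capacity: 4 TiB = 35,184,372 Mb; 317.69 items → 317 complete.

317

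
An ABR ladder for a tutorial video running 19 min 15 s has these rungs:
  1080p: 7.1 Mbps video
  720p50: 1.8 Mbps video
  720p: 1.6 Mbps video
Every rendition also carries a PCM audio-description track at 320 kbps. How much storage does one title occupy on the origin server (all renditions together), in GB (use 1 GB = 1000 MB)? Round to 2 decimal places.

19 min 15 s = 1155 s
Audio: 320 kbps = 0.320 Mbps.
Sum of rendition bitrates: (7.1+0.320) + (1.8+0.320) + (1.6+0.320) = 11.460 Mbps.
× 1155 s = 13,236 Mb = 1,655 MB = 1.655 GB.

1.65 GB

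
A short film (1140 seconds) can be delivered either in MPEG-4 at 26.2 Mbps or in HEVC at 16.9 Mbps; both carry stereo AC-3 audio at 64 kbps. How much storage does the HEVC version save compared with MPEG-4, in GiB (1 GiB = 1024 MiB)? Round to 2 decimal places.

1.23 GiB

Audio: 64 kbps = 0.064 Mbps.
MPEG-4: 26.264 Mbps × 1140 s = 29941.0 Mb = 3.486 GiB.
HEVC: 16.964 Mbps × 1140 s = 19339.0 Mb = 2.251 GiB.
Saving: 3.486 − 2.251 = 1.234 GiB.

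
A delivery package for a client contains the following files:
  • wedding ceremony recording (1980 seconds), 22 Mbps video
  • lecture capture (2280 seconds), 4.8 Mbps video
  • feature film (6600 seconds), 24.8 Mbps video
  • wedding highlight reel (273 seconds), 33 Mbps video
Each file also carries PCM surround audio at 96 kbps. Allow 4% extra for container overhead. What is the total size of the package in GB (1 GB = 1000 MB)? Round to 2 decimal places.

29.67 GB

Audio: 96 kbps = 0.096 Mbps.
wedding ceremony recording: 22.096 Mbps × 1980 s × 1.04 = 45500.1 Mb
lecture capture: 4.896 Mbps × 2280 s × 1.04 = 11609.4 Mb
feature film: 24.896 Mbps × 6600 s × 1.04 = 170886.1 Mb
wedding highlight reel: 33.096 Mbps × 273 s × 1.04 = 9396.6 Mb
Total: 237392.2 Mb = 29674.0 MB.
= 29.67 GB.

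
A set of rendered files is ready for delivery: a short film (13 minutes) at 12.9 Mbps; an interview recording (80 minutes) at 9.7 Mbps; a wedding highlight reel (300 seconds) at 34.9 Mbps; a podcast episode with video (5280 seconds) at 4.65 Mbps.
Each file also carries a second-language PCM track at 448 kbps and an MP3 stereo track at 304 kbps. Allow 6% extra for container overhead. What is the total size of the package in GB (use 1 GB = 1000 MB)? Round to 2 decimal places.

13.25 GB

Audio total: 448 + 304 = 752 kbps = 0.752 Mbps.
short film: 13.652 Mbps × 780 s × 1.06 = 11287.5 Mb
interview recording: 10.452 Mbps × 4800 s × 1.06 = 53179.8 Mb
wedding highlight reel: 35.652 Mbps × 300 s × 1.06 = 11337.3 Mb
podcast episode with video: 5.402 Mbps × 5280 s × 1.06 = 30233.9 Mb
Total: 106038.5 Mb = 13254.8 MB.
= 13.25 GB.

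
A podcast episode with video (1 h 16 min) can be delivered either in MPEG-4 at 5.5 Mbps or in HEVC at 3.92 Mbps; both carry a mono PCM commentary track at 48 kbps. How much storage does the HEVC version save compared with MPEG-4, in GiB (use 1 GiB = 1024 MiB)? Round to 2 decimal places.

1 h 16 min = 76 min = 4560 s
Audio: 48 kbps = 0.048 Mbps.
MPEG-4: 5.548 Mbps × 4560 s = 25298.9 Mb = 2.945 GiB.
HEVC: 3.968 Mbps × 4560 s = 18094.1 Mb = 2.106 GiB.
Saving: 2.945 − 2.106 = 0.839 GiB.

0.84 GiB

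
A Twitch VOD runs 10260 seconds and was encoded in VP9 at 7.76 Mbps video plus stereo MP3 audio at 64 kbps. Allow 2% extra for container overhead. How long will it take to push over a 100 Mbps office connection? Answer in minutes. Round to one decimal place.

Audio: 64 kbps = 0.064 Mbps.
Total bitrate: 7.824 Mbps.
File: 7.824 Mbps × 10260 s = 80274.2 Mb.
With 2% container overhead: ×1.02. → 81879.7 Mb.
At 100 Mbps: 81879.7 / 100 = 818.8 s ≈ 13.6 minutes.

13.6 minutes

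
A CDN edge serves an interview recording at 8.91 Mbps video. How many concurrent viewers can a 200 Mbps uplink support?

22

200 Mbps = 200.0 Mbps; 200.0 / 8.910 = 22.45 → 22 viewers.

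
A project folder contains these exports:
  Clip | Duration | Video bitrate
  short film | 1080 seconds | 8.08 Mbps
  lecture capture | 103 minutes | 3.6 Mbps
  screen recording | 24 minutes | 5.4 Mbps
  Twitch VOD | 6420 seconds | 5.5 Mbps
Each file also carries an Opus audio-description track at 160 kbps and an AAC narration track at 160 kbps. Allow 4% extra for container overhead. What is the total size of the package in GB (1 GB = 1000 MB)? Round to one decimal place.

Audio total: 160 + 160 = 320 kbps = 0.320 Mbps.
short film: 8.400 Mbps × 1080 s × 1.04 = 9434.9 Mb
lecture capture: 3.920 Mbps × 6180 s × 1.04 = 25194.6 Mb
screen recording: 5.720 Mbps × 1440 s × 1.04 = 8566.3 Mb
Twitch VOD: 5.820 Mbps × 6420 s × 1.04 = 38859.0 Mb
Total: 82054.8 Mb = 10256.8 MB.
= 10.26 GB.

10.3 GB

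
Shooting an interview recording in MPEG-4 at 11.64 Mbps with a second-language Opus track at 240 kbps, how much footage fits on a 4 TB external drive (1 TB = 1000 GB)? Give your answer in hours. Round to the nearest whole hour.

Audio: 240 kbps = 0.240 Mbps.
Total bitrate: 11.64 + 0.240 = 11.880 Mbps.
Capacity: 4 TB = 32,000,000 Mb.
Recording time: 32,000,000 / 11.880 = 2,693,603 s ≈ 748 hours.

748 hours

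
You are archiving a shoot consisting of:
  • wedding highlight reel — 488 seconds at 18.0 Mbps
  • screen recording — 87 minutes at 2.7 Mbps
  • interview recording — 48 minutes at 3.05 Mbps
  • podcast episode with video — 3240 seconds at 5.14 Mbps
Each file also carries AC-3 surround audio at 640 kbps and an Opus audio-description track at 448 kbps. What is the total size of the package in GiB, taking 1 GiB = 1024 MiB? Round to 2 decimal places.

7.12 GiB

Audio total: 640 + 448 = 1088 kbps = 1.088 Mbps.
wedding highlight reel: 19.088 Mbps × 488 s = 9314.9 Mb
screen recording: 3.788 Mbps × 5220 s = 19773.4 Mb
interview recording: 4.138 Mbps × 2880 s = 11917.4 Mb
podcast episode with video: 6.228 Mbps × 3240 s = 20178.7 Mb
Total: 61184.5 Mb = 7648.1 MB.
= 7.123 GiB.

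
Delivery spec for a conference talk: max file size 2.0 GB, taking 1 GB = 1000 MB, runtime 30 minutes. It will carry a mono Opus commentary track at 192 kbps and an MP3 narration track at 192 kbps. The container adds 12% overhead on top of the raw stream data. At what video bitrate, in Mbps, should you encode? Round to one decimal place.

7.6 Mbps

Budget: 2.0 GB = 16000.0 Mb.
Stream payload after overhead: 16000.0 / 1.12 = 14285.7 Mb.
30 min = 1800 s
Total bitrate budget: 14285.7 Mb / 1800 s = 7.937 Mbps.
Audio total: 192 + 192 = 384 kbps = 0.384 Mbps.
Video: 7.937 − 0.384 = 7.553 Mbps.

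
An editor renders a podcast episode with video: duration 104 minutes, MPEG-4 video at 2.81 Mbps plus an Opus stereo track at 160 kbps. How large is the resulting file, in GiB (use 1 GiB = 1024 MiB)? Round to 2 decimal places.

2.16 GiB

104 min = 6240 s
Audio: 160 kbps = 0.160 Mbps.
Total bitrate: 2.81 + 0.160 = 2.970 Mbps.
Stream data: 2.970 Mbps × 6240 s = 18532.8 Mb.
18,533 Mb = 2,316,600,000 bytes ÷ 1,073,741,824 = 2.158 GiB.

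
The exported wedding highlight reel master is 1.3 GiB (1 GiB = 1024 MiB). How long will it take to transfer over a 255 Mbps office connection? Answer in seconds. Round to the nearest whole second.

File: 1.3 GiB = 11166.9 Mb.
At 255 Mbps: 11166.9 / 255 = 43.8 s ≈ 43.8 seconds.

44 seconds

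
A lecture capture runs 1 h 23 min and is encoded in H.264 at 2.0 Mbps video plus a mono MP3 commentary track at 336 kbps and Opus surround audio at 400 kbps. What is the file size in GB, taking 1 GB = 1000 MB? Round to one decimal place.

1 h 23 min = 83 min = 4980 s
Audio total: 336 + 400 = 736 kbps = 0.736 Mbps.
Total bitrate: 2.0 + 0.736 = 2.736 Mbps.
Stream data: 2.736 Mbps × 4980 s = 13625.3 Mb.
13,625 Mb ÷ 8 = 1,703 MB → 1.703 GB.

1.7 GB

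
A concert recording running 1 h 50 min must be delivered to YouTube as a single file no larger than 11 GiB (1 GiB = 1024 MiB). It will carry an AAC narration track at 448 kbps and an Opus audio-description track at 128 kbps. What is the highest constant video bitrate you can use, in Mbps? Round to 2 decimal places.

13.74 Mbps

Budget: 11 GiB = 94489.3 Mb.
1 h 50 min = 110 min = 6600 s
Total bitrate budget: 94489.3 Mb / 6600 s = 14.317 Mbps.
Audio total: 448 + 128 = 576 kbps = 0.576 Mbps.
Video: 14.317 − 0.576 = 13.741 Mbps.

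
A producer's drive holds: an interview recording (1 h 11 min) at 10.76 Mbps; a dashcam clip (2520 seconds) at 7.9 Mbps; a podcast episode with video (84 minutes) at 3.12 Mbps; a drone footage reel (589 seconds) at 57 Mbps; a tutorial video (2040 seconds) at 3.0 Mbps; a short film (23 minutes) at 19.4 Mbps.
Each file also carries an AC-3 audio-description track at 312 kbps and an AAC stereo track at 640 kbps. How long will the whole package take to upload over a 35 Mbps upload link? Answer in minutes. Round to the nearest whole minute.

78 minutes

Audio total: 312 + 640 = 952 kbps = 0.952 Mbps.
interview recording: 11.712 Mbps × 4260 s = 49893.1 Mb
dashcam clip: 8.852 Mbps × 2520 s = 22307.0 Mb
podcast episode with video: 4.072 Mbps × 5040 s = 20522.9 Mb
drone footage reel: 57.952 Mbps × 589 s = 34133.7 Mb
tutorial video: 3.952 Mbps × 2040 s = 8062.1 Mb
short film: 20.352 Mbps × 1380 s = 28085.8 Mb
Total: 163004.6 Mb = 20375.6 MB.
At 35 Mbps: 163004.6 / 35 = 4657 s ≈ 77.6 minutes.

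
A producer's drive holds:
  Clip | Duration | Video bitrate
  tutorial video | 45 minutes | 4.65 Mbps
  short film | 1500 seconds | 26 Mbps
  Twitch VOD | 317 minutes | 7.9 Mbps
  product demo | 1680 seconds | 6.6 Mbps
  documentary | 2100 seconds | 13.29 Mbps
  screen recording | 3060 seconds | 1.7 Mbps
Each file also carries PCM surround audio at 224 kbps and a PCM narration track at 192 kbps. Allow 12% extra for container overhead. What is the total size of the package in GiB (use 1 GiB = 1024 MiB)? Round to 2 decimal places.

33.71 GiB

Audio total: 224 + 192 = 416 kbps = 0.416 Mbps.
tutorial video: 5.066 Mbps × 2700 s × 1.12 = 15319.6 Mb
short film: 26.416 Mbps × 1500 s × 1.12 = 44378.9 Mb
Twitch VOD: 8.316 Mbps × 19020 s × 1.12 = 177150.8 Mb
product demo: 7.016 Mbps × 1680 s × 1.12 = 13201.3 Mb
documentary: 13.706 Mbps × 2100 s × 1.12 = 32236.5 Mb
screen recording: 2.116 Mbps × 3060 s × 1.12 = 7252.0 Mb
Total: 289539.0 Mb = 36192.4 MB.
= 33.71 GiB.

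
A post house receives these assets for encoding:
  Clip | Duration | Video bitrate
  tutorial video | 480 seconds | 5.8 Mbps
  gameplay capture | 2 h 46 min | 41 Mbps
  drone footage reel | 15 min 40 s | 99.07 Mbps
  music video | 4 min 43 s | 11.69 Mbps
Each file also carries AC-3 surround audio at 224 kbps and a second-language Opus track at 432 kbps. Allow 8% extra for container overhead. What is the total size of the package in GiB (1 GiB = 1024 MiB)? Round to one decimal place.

Audio total: 224 + 432 = 656 kbps = 0.656 Mbps.
tutorial video: 6.456 Mbps × 480 s × 1.08 = 3346.8 Mb
gameplay capture: 41.656 Mbps × 9960 s × 1.08 = 448085.3 Mb
drone footage reel: 99.726 Mbps × 940 s × 1.08 = 101241.8 Mb
music video: 12.346 Mbps × 283 s × 1.08 = 3773.4 Mb
Total: 556447.3 Mb = 69555.9 MB.
= 64.78 GiB.

64.8 GiB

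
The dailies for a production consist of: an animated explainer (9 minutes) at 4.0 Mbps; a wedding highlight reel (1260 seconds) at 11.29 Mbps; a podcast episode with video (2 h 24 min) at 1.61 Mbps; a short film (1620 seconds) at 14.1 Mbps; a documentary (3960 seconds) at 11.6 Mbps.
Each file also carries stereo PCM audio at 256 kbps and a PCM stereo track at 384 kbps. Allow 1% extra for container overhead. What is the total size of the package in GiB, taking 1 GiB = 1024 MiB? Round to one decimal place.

Audio total: 256 + 384 = 640 kbps = 0.640 Mbps.
animated explainer: 4.640 Mbps × 540 s × 1.01 = 2530.7 Mb
wedding highlight reel: 11.930 Mbps × 1260 s × 1.01 = 15182.1 Mb
podcast episode with video: 2.250 Mbps × 8640 s × 1.01 = 19634.4 Mb
short film: 14.740 Mbps × 1620 s × 1.01 = 24117.6 Mb
documentary: 12.240 Mbps × 3960 s × 1.01 = 48955.1 Mb
Total: 110419.9 Mb = 13802.5 MB.
= 12.85 GiB.

12.9 GiB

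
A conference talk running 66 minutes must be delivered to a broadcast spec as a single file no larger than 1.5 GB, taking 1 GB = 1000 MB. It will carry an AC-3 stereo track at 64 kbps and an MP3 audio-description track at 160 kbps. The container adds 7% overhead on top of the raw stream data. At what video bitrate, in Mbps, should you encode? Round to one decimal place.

2.6 Mbps

Budget: 1.5 GB = 12000.0 Mb.
Stream payload after overhead: 12000.0 / 1.07 = 11215.0 Mb.
66 min = 3960 s
Total bitrate budget: 11215.0 Mb / 3960 s = 2.832 Mbps.
Audio total: 64 + 160 = 224 kbps = 0.224 Mbps.
Video: 2.832 − 0.224 = 2.608 Mbps.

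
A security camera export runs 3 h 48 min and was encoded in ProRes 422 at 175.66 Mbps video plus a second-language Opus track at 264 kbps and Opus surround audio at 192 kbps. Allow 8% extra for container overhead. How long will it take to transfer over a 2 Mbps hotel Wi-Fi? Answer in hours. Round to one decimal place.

361.4 hours

3 h 48 min = 228 min = 13680 s
Audio total: 264 + 192 = 456 kbps = 0.456 Mbps.
Total bitrate: 176.116 Mbps.
File: 176.116 Mbps × 13680 s = 2409266.9 Mb.
With 8% container overhead: ×1.08. → 2602008.2 Mb.
At 2 Mbps: 2602008.2 / 2 = 1301004.1 s ≈ 361 hours.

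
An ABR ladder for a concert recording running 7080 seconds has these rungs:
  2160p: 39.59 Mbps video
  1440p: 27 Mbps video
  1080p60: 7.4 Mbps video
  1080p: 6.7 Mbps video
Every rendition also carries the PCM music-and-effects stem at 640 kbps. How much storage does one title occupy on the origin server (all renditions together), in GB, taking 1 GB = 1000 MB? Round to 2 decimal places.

73.68 GB

Audio: 640 kbps = 0.640 Mbps.
Sum of rendition bitrates: (39.59+0.640) + (27+0.640) + (7.4+0.640) + (6.7+0.640) = 83.250 Mbps.
× 7080 s = 589,410 Mb = 73,676 MB = 73.68 GB.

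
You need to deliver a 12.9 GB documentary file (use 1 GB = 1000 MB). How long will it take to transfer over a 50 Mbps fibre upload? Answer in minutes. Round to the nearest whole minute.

File: 12.9 GB = 103200.0 Mb.
At 50 Mbps: 103200.0 / 50 = 2064.0 s ≈ 34.4 minutes.

34 minutes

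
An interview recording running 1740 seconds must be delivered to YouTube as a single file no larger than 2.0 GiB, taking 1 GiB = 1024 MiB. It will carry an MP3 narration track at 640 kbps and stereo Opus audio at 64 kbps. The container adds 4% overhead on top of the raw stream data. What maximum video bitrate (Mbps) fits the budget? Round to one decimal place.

Budget: 2.0 GiB = 17179.9 Mb.
Stream payload after overhead: 17179.9 / 1.04 = 16519.1 Mb.
Total bitrate budget: 16519.1 Mb / 1740 s = 9.494 Mbps.
Audio total: 640 + 64 = 704 kbps = 0.704 Mbps.
Video: 9.494 − 0.704 = 8.790 Mbps.

8.8 Mbps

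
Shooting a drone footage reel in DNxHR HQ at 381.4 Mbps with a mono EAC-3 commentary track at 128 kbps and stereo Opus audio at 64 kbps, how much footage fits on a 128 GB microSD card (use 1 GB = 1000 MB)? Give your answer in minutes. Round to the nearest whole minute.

45 minutes

Audio total: 128 + 64 = 192 kbps = 0.192 Mbps.
Total bitrate: 381.4 + 0.192 = 381.592 Mbps.
Capacity: 128 GB = 1,024,000 Mb.
Recording time: 1,024,000 / 381.592 = 2,683 s ≈ 44.7 minutes.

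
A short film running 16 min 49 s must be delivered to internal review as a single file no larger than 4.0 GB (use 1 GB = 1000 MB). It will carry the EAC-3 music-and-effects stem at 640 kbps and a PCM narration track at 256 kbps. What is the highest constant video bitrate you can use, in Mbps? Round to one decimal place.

Budget: 4.0 GB = 32000.0 Mb.
16 min 49 s = 1009 s
Total bitrate budget: 32000.0 Mb / 1009 s = 31.715 Mbps.
Audio total: 640 + 256 = 896 kbps = 0.896 Mbps.
Video: 31.715 − 0.896 = 30.819 Mbps.

30.8 Mbps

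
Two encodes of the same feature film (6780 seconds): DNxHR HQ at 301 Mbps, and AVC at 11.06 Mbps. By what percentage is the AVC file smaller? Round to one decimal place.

DNxHR HQ: 301.000 Mbps × 6780 s = 2040780.0 Mb = 255.097 GB.
AVC: 11.060 Mbps × 6780 s = 74986.8 Mb = 9.373 GB.
Reduction: (1 − 9.373/255.097) × 100 = 96.33%.

96.3%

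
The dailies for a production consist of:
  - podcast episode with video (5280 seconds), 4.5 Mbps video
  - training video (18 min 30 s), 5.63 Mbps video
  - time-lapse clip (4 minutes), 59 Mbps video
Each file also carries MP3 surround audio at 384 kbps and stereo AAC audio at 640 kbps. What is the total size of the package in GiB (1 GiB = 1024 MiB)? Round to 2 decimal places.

Audio total: 384 + 640 = 1024 kbps = 1.024 Mbps.
podcast episode with video: 5.524 Mbps × 5280 s = 29166.7 Mb
training video: 6.654 Mbps × 1110 s = 7385.9 Mb
time-lapse clip: 60.024 Mbps × 240 s = 14405.8 Mb
Total: 50958.4 Mb = 6369.8 MB.
= 5.932 GiB.

5.93 GiB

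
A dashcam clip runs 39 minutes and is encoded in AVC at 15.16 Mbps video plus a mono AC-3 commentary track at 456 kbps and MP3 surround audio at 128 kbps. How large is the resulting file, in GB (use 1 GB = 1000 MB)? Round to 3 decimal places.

4.605 GB

39 min = 2340 s
Audio total: 456 + 128 = 584 kbps = 0.584 Mbps.
Total bitrate: 15.16 + 0.584 = 15.744 Mbps.
Stream data: 15.744 Mbps × 2340 s = 36841.0 Mb.
36,841 Mb ÷ 8 = 4,605 MB → 4.605 GB.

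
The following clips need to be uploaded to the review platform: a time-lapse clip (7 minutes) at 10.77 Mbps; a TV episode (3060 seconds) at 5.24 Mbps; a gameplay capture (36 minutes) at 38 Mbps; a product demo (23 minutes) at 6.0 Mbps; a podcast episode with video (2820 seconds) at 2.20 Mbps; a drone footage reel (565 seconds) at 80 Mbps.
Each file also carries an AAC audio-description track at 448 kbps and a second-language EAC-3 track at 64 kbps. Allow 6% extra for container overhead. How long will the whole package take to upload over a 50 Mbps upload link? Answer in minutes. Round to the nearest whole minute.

Audio total: 448 + 64 = 512 kbps = 0.512 Mbps.
time-lapse clip: 11.282 Mbps × 420 s × 1.06 = 5022.7 Mb
TV episode: 5.752 Mbps × 3060 s × 1.06 = 18657.2 Mb
gameplay capture: 38.512 Mbps × 2160 s × 1.06 = 88177.1 Mb
product demo: 6.512 Mbps × 1380 s × 1.06 = 9525.8 Mb
podcast episode with video: 2.712 Mbps × 2820 s × 1.06 = 8106.7 Mb
drone footage reel: 80.512 Mbps × 565 s × 1.06 = 48218.6 Mb
Total: 177708.1 Mb = 22213.5 MB.
At 50 Mbps: 177708.1 / 50 = 3554 s ≈ 59.2 minutes.

59 minutes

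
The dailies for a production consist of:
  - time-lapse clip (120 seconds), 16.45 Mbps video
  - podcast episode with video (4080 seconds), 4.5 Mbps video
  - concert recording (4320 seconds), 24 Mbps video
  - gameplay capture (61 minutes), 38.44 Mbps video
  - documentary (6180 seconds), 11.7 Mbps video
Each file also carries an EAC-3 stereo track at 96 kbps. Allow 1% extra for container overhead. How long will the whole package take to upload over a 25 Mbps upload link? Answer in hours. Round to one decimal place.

3.8 hours

Audio: 96 kbps = 0.096 Mbps.
time-lapse clip: 16.546 Mbps × 120 s × 1.01 = 2005.4 Mb
podcast episode with video: 4.596 Mbps × 4080 s × 1.01 = 18939.2 Mb
concert recording: 24.096 Mbps × 4320 s × 1.01 = 105135.7 Mb
gameplay capture: 38.536 Mbps × 3660 s × 1.01 = 142452.2 Mb
documentary: 11.796 Mbps × 6180 s × 1.01 = 73628.3 Mb
Total: 342160.7 Mb = 42770.1 MB.
At 25 Mbps: 342160.7 / 25 = 13686 s ≈ 3.8 hours.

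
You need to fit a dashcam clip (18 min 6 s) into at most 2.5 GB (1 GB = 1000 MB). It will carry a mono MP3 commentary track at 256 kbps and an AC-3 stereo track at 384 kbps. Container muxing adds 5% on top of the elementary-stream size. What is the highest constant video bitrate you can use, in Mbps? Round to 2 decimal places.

Budget: 2.5 GB = 20000.0 Mb.
Stream payload after overhead: 20000.0 / 1.05 = 19047.6 Mb.
18 min 6 s = 1086 s
Total bitrate budget: 19047.6 Mb / 1086 s = 17.539 Mbps.
Audio total: 256 + 384 = 640 kbps = 0.640 Mbps.
Video: 17.539 − 0.640 = 16.899 Mbps.

16.90 Mbps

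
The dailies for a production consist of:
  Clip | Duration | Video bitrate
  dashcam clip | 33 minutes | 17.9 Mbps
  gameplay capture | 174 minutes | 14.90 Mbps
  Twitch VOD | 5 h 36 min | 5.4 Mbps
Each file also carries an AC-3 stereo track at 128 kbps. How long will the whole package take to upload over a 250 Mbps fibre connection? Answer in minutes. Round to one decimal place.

Audio: 128 kbps = 0.128 Mbps.
dashcam clip: 18.028 Mbps × 1980 s = 35695.4 Mb
gameplay capture: 15.028 Mbps × 10440 s = 156892.3 Mb
Twitch VOD: 5.528 Mbps × 20160 s = 111444.5 Mb
Total: 304032.2 Mb = 38004.0 MB.
At 250 Mbps: 304032.2 / 250 = 1216 s ≈ 20.3 minutes.

20.3 minutes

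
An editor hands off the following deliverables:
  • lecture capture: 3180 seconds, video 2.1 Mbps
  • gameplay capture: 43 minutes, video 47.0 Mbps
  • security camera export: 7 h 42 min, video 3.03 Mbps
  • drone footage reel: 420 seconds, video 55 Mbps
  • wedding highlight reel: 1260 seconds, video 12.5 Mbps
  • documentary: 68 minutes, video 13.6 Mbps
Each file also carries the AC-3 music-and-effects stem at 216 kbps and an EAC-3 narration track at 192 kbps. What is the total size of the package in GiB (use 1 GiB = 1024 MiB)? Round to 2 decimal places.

37.52 GiB

Audio total: 216 + 192 = 408 kbps = 0.408 Mbps.
lecture capture: 2.508 Mbps × 3180 s = 7975.4 Mb
gameplay capture: 47.408 Mbps × 2580 s = 122312.6 Mb
security camera export: 3.438 Mbps × 27720 s = 95301.4 Mb
drone footage reel: 55.408 Mbps × 420 s = 23271.4 Mb
wedding highlight reel: 12.908 Mbps × 1260 s = 16264.1 Mb
documentary: 14.008 Mbps × 4080 s = 57152.6 Mb
Total: 322277.5 Mb = 40284.7 MB.
= 37.52 GiB.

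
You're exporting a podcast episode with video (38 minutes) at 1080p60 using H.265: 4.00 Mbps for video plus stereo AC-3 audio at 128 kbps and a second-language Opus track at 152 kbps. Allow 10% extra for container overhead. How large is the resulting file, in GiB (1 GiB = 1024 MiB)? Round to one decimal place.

38 min = 2280 s
Audio total: 128 + 152 = 280 kbps = 0.280 Mbps.
Total bitrate: 4.00 + 0.280 = 4.280 Mbps.
Stream data: 4.280 Mbps × 2280 s = 9758.4 Mb.
With 10% container overhead: ×1.10.
10,734 Mb = 1,341,780,000 bytes ÷ 1,073,741,824 = 1.250 GiB.

1.2 GiB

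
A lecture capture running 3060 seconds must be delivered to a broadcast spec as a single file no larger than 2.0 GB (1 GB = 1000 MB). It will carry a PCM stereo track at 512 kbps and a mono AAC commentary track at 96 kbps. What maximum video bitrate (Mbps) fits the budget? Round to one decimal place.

4.6 Mbps

Budget: 2.0 GB = 16000.0 Mb.
Total bitrate budget: 16000.0 Mb / 3060 s = 5.229 Mbps.
Audio total: 512 + 96 = 608 kbps = 0.608 Mbps.
Video: 5.229 − 0.608 = 4.621 Mbps.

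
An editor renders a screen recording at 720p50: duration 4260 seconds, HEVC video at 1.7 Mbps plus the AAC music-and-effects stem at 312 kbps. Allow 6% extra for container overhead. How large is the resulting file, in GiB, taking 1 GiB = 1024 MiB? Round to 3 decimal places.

1.058 GiB

Audio: 312 kbps = 0.312 Mbps.
Total bitrate: 1.7 + 0.312 = 2.012 Mbps.
Stream data: 2.012 Mbps × 4260 s = 8571.1 Mb.
With 6% container overhead: ×1.06.
9,085 Mb = 1,135,673,400 bytes ÷ 1,073,741,824 = 1.058 GiB.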